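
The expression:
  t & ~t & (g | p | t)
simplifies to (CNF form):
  False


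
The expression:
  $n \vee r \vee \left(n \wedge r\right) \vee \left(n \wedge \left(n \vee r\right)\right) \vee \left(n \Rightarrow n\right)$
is always true.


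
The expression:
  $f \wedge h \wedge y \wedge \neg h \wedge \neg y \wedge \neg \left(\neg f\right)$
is never true.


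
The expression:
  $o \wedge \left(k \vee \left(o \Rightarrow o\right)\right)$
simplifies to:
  $o$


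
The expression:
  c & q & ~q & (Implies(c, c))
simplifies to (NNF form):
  False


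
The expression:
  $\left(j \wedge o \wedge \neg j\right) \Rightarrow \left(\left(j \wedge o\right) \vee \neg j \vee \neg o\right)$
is always true.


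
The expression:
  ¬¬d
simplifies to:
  d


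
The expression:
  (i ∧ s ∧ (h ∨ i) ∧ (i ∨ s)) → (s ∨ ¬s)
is always true.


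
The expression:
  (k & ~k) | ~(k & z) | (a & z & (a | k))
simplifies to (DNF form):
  a | ~k | ~z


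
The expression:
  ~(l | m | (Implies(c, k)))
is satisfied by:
  {c: True, l: False, k: False, m: False}


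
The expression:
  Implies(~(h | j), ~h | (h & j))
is always true.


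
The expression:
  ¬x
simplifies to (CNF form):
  ¬x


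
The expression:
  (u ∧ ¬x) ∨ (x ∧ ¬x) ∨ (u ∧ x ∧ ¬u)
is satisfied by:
  {u: True, x: False}


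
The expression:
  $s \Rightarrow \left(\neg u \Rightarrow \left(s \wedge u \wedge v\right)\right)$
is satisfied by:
  {u: True, s: False}
  {s: False, u: False}
  {s: True, u: True}


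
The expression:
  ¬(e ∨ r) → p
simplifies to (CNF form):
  e ∨ p ∨ r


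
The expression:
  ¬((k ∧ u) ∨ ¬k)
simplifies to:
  k ∧ ¬u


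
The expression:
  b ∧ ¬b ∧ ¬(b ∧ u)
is never true.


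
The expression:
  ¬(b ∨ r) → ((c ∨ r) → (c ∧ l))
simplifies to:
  b ∨ l ∨ r ∨ ¬c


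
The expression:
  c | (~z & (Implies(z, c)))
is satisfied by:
  {c: True, z: False}
  {z: False, c: False}
  {z: True, c: True}


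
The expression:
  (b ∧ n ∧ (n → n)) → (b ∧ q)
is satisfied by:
  {q: True, n: False, b: False}
  {q: False, n: False, b: False}
  {b: True, q: True, n: False}
  {b: True, q: False, n: False}
  {n: True, q: True, b: False}
  {n: True, q: False, b: False}
  {n: True, b: True, q: True}


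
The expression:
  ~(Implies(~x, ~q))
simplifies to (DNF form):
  q & ~x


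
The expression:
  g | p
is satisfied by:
  {g: True, p: True}
  {g: True, p: False}
  {p: True, g: False}


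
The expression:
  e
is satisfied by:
  {e: True}


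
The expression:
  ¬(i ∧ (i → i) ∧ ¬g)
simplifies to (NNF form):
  g ∨ ¬i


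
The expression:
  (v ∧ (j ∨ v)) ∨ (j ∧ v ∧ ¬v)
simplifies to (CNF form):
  v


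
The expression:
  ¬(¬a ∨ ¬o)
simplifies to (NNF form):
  a ∧ o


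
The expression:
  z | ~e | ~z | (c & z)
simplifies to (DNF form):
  True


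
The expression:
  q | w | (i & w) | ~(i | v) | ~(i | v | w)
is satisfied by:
  {w: True, q: True, i: False, v: False}
  {w: True, q: True, v: True, i: False}
  {w: True, q: True, i: True, v: False}
  {w: True, q: True, v: True, i: True}
  {w: True, i: False, v: False, q: False}
  {w: True, v: True, i: False, q: False}
  {w: True, i: True, v: False, q: False}
  {w: True, v: True, i: True, q: False}
  {q: True, i: False, v: False, w: False}
  {v: True, q: True, i: False, w: False}
  {q: True, i: True, v: False, w: False}
  {v: True, q: True, i: True, w: False}
  {q: False, i: False, v: False, w: False}


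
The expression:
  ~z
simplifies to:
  ~z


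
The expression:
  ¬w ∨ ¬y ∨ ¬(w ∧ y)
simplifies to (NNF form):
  ¬w ∨ ¬y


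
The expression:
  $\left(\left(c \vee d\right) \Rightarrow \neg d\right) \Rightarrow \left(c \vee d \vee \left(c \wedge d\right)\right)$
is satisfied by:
  {d: True, c: True}
  {d: True, c: False}
  {c: True, d: False}


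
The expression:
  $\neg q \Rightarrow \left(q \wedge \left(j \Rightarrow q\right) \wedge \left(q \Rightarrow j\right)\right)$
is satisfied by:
  {q: True}


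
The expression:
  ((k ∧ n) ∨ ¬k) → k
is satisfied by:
  {k: True}


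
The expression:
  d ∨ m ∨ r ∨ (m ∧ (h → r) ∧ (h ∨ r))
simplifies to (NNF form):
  d ∨ m ∨ r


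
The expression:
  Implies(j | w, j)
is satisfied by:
  {j: True, w: False}
  {w: False, j: False}
  {w: True, j: True}


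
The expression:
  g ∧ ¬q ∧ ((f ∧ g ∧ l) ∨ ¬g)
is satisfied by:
  {f: True, g: True, l: True, q: False}


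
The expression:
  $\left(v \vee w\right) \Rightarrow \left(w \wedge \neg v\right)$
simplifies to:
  $\neg v$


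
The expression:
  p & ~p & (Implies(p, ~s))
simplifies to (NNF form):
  False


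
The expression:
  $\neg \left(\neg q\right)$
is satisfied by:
  {q: True}


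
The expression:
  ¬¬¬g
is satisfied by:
  {g: False}


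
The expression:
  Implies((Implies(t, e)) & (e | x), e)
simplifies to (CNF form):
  e | t | ~x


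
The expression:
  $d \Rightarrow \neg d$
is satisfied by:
  {d: False}


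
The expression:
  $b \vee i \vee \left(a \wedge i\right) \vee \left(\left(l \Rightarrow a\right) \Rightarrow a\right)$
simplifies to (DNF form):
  $a \vee b \vee i \vee l$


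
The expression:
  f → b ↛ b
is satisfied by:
  {f: False}


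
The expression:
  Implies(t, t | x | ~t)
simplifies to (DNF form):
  True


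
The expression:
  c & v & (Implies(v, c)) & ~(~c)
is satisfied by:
  {c: True, v: True}


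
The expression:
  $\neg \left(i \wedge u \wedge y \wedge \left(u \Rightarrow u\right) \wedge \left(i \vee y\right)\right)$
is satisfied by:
  {u: False, y: False, i: False}
  {i: True, u: False, y: False}
  {y: True, u: False, i: False}
  {i: True, y: True, u: False}
  {u: True, i: False, y: False}
  {i: True, u: True, y: False}
  {y: True, u: True, i: False}


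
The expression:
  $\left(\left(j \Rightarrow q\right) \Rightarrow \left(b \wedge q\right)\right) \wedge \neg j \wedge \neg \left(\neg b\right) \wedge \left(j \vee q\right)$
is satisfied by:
  {b: True, q: True, j: False}


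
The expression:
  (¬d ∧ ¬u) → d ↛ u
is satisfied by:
  {d: True, u: True}
  {d: True, u: False}
  {u: True, d: False}


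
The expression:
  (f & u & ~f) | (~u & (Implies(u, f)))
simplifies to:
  ~u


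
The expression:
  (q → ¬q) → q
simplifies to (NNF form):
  q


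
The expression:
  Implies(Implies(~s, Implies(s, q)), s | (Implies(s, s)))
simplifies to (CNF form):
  True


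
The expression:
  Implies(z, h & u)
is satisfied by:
  {h: True, u: True, z: False}
  {h: True, u: False, z: False}
  {u: True, h: False, z: False}
  {h: False, u: False, z: False}
  {z: True, h: True, u: True}


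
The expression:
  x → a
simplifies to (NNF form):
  a ∨ ¬x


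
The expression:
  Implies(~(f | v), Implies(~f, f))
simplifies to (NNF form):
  f | v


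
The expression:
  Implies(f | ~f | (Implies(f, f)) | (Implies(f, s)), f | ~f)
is always true.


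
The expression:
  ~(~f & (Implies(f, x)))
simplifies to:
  f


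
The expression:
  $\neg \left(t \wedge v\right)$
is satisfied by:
  {v: False, t: False}
  {t: True, v: False}
  {v: True, t: False}


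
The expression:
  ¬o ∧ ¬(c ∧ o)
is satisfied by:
  {o: False}


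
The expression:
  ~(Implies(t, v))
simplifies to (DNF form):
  t & ~v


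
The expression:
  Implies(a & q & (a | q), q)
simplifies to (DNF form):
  True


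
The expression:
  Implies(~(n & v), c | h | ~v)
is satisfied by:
  {h: True, n: True, c: True, v: False}
  {h: True, n: True, v: False, c: False}
  {h: True, c: True, v: False, n: False}
  {h: True, v: False, c: False, n: False}
  {n: True, c: True, v: False, h: False}
  {n: True, v: False, c: False, h: False}
  {c: True, n: False, v: False, h: False}
  {n: False, v: False, c: False, h: False}
  {n: True, h: True, v: True, c: True}
  {n: True, h: True, v: True, c: False}
  {h: True, v: True, c: True, n: False}
  {h: True, v: True, n: False, c: False}
  {c: True, v: True, n: True, h: False}
  {v: True, n: True, h: False, c: False}
  {v: True, c: True, h: False, n: False}


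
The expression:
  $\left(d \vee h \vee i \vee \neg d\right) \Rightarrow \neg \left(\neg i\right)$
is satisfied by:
  {i: True}


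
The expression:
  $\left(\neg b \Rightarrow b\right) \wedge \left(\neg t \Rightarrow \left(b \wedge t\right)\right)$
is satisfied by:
  {t: True, b: True}


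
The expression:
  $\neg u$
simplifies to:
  $\neg u$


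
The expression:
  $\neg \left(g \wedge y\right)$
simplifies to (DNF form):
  $\neg g \vee \neg y$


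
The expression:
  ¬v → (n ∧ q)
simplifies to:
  v ∨ (n ∧ q)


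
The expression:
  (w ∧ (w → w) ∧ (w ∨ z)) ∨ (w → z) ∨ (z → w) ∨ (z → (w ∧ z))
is always true.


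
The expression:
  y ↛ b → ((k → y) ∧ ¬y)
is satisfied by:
  {b: True, y: False}
  {y: False, b: False}
  {y: True, b: True}


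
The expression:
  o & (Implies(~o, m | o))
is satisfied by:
  {o: True}


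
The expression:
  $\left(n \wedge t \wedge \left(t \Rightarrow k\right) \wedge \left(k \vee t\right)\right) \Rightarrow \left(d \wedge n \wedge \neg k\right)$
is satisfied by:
  {k: False, t: False, n: False}
  {n: True, k: False, t: False}
  {t: True, k: False, n: False}
  {n: True, t: True, k: False}
  {k: True, n: False, t: False}
  {n: True, k: True, t: False}
  {t: True, k: True, n: False}


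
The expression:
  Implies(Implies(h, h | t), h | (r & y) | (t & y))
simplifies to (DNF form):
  h | (r & y) | (t & y)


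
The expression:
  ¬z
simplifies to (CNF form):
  ¬z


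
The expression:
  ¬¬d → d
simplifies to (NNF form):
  True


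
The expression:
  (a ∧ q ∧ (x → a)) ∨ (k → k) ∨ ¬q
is always true.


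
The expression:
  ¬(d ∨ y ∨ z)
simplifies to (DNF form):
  ¬d ∧ ¬y ∧ ¬z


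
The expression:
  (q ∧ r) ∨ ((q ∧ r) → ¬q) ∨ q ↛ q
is always true.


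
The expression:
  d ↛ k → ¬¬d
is always true.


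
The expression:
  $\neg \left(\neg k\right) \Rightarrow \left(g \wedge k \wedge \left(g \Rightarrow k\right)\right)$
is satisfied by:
  {g: True, k: False}
  {k: False, g: False}
  {k: True, g: True}


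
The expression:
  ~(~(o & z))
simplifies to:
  o & z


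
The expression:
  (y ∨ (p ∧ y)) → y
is always true.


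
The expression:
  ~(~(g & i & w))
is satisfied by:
  {i: True, w: True, g: True}


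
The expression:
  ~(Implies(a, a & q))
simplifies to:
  a & ~q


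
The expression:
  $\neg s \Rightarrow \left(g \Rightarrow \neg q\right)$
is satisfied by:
  {s: True, g: False, q: False}
  {g: False, q: False, s: False}
  {q: True, s: True, g: False}
  {q: True, g: False, s: False}
  {s: True, g: True, q: False}
  {g: True, s: False, q: False}
  {q: True, g: True, s: True}


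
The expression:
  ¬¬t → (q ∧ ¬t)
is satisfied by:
  {t: False}


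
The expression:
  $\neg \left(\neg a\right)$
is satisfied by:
  {a: True}


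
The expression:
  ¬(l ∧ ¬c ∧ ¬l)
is always true.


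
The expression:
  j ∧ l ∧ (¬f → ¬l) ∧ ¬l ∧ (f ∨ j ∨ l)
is never true.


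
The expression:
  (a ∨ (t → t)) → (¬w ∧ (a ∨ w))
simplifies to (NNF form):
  a ∧ ¬w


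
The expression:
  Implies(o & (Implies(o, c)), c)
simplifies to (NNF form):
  True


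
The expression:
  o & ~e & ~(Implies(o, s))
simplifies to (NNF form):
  o & ~e & ~s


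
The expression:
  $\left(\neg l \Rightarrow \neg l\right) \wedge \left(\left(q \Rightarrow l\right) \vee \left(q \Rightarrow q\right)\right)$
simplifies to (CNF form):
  $\text{True}$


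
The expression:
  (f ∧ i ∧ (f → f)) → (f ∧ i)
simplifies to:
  True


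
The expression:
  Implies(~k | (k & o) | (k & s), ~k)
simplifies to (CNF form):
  (~k | ~o) & (~k | ~s)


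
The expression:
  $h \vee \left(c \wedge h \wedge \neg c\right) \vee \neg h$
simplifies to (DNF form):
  $\text{True}$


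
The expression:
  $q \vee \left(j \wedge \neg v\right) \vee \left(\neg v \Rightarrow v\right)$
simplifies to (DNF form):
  $j \vee q \vee v$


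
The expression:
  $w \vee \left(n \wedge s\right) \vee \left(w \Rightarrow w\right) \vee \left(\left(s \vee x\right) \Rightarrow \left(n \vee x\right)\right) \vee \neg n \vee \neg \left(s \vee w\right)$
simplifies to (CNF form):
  $\text{True}$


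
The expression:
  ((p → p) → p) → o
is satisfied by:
  {o: True, p: False}
  {p: False, o: False}
  {p: True, o: True}


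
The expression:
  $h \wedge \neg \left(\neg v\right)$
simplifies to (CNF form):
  $h \wedge v$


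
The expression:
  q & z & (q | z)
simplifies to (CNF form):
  q & z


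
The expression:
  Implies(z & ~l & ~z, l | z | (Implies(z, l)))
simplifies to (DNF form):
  True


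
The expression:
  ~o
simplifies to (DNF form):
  ~o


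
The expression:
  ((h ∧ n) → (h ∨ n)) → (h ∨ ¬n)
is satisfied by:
  {h: True, n: False}
  {n: False, h: False}
  {n: True, h: True}


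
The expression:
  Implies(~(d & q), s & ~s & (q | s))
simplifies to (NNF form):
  d & q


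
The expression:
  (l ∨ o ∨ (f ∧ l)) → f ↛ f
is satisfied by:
  {o: False, l: False}


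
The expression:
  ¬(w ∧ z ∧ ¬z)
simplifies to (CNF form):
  True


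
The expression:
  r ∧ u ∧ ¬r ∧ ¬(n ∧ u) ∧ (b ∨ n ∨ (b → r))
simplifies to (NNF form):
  False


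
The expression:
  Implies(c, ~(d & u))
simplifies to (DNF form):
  ~c | ~d | ~u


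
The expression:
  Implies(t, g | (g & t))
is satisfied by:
  {g: True, t: False}
  {t: False, g: False}
  {t: True, g: True}


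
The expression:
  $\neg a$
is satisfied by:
  {a: False}


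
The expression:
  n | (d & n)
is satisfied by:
  {n: True}


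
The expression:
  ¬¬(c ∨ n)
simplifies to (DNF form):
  c ∨ n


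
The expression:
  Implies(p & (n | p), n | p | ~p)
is always true.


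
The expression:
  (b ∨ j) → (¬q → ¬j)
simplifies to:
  q ∨ ¬j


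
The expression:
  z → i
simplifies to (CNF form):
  i ∨ ¬z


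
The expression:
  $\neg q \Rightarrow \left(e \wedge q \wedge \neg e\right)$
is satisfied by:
  {q: True}


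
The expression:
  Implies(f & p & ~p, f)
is always true.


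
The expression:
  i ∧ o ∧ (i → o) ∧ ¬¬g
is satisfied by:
  {i: True, g: True, o: True}


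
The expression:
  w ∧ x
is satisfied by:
  {w: True, x: True}


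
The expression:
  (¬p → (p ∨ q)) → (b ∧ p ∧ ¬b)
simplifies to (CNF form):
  ¬p ∧ ¬q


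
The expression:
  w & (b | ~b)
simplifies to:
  w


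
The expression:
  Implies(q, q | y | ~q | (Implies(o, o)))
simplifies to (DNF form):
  True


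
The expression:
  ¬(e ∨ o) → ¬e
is always true.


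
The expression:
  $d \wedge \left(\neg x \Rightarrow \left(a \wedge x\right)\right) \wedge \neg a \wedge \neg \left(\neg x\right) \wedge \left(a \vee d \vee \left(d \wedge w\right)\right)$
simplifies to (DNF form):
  $d \wedge x \wedge \neg a$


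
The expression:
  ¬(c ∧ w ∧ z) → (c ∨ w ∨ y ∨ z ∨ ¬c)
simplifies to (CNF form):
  True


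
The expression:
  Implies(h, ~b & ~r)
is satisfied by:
  {r: False, h: False, b: False}
  {b: True, r: False, h: False}
  {r: True, b: False, h: False}
  {b: True, r: True, h: False}
  {h: True, b: False, r: False}


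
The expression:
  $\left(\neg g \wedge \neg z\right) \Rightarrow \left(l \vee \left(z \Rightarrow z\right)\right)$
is always true.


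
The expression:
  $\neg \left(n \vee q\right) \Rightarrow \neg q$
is always true.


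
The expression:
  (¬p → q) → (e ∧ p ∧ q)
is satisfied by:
  {e: True, p: False, q: False}
  {p: False, q: False, e: False}
  {q: True, e: True, p: True}


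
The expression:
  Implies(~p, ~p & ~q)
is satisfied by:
  {p: True, q: False}
  {q: False, p: False}
  {q: True, p: True}


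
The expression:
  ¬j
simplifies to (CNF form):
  ¬j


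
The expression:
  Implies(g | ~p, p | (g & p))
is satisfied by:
  {p: True}


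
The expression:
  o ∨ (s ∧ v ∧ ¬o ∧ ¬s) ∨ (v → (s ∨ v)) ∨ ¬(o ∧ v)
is always true.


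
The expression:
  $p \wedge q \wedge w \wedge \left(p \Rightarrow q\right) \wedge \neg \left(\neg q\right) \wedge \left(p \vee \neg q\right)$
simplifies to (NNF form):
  $p \wedge q \wedge w$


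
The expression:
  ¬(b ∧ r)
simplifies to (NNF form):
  ¬b ∨ ¬r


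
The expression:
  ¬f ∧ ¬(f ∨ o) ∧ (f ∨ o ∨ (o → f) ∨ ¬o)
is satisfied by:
  {o: False, f: False}


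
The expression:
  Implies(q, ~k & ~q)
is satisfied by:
  {q: False}


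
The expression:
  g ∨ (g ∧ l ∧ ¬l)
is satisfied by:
  {g: True}


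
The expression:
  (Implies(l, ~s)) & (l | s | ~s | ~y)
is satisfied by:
  {l: False, s: False}
  {s: True, l: False}
  {l: True, s: False}


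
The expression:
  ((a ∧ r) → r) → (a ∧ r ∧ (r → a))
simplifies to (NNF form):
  a ∧ r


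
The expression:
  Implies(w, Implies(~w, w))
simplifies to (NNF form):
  True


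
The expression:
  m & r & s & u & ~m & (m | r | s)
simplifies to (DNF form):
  False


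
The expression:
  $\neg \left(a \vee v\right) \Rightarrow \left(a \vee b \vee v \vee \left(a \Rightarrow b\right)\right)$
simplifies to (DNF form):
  $\text{True}$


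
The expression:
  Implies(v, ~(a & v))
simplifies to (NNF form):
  ~a | ~v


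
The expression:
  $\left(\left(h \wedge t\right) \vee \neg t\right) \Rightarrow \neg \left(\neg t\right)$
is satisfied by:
  {t: True}


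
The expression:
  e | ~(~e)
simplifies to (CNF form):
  e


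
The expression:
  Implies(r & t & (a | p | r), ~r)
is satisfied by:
  {t: False, r: False}
  {r: True, t: False}
  {t: True, r: False}


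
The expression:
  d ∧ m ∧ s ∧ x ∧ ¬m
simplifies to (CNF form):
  False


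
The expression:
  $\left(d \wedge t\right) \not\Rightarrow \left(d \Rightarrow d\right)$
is never true.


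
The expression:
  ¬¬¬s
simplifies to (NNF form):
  ¬s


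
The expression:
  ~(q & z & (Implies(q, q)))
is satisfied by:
  {q: False, z: False}
  {z: True, q: False}
  {q: True, z: False}


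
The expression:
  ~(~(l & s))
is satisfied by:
  {s: True, l: True}


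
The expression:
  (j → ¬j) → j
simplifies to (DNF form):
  j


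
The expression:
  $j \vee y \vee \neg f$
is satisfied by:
  {y: True, j: True, f: False}
  {y: True, j: False, f: False}
  {j: True, y: False, f: False}
  {y: False, j: False, f: False}
  {f: True, y: True, j: True}
  {f: True, y: True, j: False}
  {f: True, j: True, y: False}


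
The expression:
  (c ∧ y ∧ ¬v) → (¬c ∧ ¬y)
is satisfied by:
  {v: True, c: False, y: False}
  {c: False, y: False, v: False}
  {y: True, v: True, c: False}
  {y: True, c: False, v: False}
  {v: True, c: True, y: False}
  {c: True, v: False, y: False}
  {y: True, c: True, v: True}


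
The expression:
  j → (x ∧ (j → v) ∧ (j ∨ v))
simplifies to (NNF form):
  (v ∧ x) ∨ ¬j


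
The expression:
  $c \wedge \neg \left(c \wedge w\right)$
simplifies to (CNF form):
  $c \wedge \neg w$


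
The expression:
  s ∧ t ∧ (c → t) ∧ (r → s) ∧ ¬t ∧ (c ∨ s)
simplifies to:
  False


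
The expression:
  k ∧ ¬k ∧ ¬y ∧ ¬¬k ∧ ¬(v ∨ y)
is never true.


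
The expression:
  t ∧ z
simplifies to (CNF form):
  t ∧ z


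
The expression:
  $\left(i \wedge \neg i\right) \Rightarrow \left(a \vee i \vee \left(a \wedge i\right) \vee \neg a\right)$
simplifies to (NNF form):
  $\text{True}$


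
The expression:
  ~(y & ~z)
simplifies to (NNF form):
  z | ~y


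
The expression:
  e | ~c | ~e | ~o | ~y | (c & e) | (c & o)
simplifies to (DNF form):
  True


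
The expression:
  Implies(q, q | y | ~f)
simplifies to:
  True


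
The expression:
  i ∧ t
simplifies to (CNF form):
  i ∧ t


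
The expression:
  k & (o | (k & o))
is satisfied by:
  {o: True, k: True}


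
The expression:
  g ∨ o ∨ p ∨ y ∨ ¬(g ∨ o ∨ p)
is always true.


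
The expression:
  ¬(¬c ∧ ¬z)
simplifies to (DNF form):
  c ∨ z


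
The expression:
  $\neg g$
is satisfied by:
  {g: False}


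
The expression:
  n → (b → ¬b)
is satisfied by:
  {n: False, b: False}
  {b: True, n: False}
  {n: True, b: False}


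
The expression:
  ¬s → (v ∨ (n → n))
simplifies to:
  True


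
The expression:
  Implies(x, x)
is always true.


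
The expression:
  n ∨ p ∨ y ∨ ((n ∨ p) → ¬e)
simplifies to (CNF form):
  True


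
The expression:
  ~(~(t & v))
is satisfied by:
  {t: True, v: True}


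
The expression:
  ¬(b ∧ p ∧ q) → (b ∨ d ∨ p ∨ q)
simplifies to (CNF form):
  b ∨ d ∨ p ∨ q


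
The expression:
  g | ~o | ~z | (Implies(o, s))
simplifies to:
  g | s | ~o | ~z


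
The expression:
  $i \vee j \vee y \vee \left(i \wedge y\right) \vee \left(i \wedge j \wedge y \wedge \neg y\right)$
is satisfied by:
  {i: True, y: True, j: True}
  {i: True, y: True, j: False}
  {i: True, j: True, y: False}
  {i: True, j: False, y: False}
  {y: True, j: True, i: False}
  {y: True, j: False, i: False}
  {j: True, y: False, i: False}


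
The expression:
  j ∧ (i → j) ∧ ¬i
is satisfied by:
  {j: True, i: False}


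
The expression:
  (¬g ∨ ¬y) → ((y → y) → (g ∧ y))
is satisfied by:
  {g: True, y: True}


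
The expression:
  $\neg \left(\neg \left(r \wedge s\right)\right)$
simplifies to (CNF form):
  $r \wedge s$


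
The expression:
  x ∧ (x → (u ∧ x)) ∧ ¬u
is never true.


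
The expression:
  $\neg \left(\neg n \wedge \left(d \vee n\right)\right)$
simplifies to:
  $n \vee \neg d$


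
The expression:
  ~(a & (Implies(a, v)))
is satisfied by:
  {v: False, a: False}
  {a: True, v: False}
  {v: True, a: False}


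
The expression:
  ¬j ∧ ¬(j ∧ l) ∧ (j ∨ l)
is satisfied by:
  {l: True, j: False}


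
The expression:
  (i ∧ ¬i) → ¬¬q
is always true.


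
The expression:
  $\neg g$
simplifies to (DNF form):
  $\neg g$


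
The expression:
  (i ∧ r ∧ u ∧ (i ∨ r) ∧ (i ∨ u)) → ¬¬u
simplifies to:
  True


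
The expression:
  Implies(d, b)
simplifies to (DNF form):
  b | ~d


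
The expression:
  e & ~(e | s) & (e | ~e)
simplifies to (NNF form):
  False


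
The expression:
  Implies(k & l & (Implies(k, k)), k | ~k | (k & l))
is always true.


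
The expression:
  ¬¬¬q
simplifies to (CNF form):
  ¬q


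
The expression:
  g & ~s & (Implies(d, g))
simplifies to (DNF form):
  g & ~s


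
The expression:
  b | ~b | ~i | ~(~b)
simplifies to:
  True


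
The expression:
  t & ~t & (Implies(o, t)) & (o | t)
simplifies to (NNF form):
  False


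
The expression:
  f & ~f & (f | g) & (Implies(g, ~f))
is never true.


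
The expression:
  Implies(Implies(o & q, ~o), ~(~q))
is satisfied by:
  {q: True}


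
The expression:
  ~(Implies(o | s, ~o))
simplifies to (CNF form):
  o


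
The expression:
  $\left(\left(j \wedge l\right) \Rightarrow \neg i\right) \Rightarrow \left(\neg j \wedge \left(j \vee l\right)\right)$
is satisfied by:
  {i: True, l: True, j: False}
  {l: True, j: False, i: False}
  {i: True, j: True, l: True}


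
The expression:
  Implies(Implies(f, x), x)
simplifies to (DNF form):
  f | x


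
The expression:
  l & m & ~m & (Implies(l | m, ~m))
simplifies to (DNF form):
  False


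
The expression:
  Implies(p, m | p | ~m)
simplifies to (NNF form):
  True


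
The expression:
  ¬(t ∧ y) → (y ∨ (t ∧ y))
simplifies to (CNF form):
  y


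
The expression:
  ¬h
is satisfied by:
  {h: False}


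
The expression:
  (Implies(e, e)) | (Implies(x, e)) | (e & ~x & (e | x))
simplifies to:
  True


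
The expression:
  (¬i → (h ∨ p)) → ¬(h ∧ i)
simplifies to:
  ¬h ∨ ¬i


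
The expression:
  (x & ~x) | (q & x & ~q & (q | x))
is never true.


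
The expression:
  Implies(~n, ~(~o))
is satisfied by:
  {n: True, o: True}
  {n: True, o: False}
  {o: True, n: False}


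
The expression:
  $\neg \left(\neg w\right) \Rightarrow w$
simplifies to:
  $\text{True}$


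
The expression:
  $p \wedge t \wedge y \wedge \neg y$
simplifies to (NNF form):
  $\text{False}$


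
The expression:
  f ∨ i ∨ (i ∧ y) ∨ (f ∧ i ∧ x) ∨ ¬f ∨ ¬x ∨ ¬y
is always true.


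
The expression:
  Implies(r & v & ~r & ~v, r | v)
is always true.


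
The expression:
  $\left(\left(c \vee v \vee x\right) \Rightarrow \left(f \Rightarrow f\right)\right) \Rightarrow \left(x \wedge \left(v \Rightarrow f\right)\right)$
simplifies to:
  $x \wedge \left(f \vee \neg v\right)$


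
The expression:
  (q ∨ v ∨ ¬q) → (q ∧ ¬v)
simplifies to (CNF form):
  q ∧ ¬v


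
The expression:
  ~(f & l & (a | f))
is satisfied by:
  {l: False, f: False}
  {f: True, l: False}
  {l: True, f: False}


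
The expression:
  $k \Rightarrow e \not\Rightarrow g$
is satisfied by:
  {e: True, k: False, g: False}
  {e: False, k: False, g: False}
  {g: True, e: True, k: False}
  {g: True, e: False, k: False}
  {k: True, e: True, g: False}


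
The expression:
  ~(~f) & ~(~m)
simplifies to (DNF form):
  f & m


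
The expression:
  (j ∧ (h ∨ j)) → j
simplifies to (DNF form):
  True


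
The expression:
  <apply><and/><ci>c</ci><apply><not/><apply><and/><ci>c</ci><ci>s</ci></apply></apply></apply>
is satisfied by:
  {c: True, s: False}


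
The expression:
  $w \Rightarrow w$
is always true.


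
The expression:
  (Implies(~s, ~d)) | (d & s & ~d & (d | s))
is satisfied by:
  {s: True, d: False}
  {d: False, s: False}
  {d: True, s: True}


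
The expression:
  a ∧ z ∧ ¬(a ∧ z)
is never true.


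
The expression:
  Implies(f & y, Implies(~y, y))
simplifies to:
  True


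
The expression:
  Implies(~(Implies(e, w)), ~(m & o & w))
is always true.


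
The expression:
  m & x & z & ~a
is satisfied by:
  {z: True, m: True, x: True, a: False}


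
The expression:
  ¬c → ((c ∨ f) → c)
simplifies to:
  c ∨ ¬f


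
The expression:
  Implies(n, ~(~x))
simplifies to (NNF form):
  x | ~n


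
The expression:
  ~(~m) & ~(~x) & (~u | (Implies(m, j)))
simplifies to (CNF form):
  m & x & (j | ~u)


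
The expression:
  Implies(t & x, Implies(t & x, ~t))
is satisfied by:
  {t: False, x: False}
  {x: True, t: False}
  {t: True, x: False}


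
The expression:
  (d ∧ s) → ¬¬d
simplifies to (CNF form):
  True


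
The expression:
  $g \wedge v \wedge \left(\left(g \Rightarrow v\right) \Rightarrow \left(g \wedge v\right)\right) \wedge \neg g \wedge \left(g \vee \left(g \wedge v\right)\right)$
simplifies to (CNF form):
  $\text{False}$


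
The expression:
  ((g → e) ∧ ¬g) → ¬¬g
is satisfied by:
  {g: True}


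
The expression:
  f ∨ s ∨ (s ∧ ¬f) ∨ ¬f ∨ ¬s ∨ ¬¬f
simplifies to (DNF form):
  True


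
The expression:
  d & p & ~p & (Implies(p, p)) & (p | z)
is never true.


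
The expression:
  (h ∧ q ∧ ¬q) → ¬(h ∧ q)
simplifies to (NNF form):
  True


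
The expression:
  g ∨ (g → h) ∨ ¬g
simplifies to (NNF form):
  True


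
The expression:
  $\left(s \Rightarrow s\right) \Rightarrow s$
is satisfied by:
  {s: True}


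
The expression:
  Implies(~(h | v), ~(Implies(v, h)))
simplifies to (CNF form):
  h | v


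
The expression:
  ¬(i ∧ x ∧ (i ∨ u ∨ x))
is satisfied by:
  {x: False, i: False}
  {i: True, x: False}
  {x: True, i: False}


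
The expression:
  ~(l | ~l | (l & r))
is never true.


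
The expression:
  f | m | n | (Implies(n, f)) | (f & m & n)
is always true.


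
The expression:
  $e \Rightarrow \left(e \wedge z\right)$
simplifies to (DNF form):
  $z \vee \neg e$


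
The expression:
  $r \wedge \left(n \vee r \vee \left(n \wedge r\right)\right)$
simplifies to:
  $r$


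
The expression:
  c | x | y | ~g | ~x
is always true.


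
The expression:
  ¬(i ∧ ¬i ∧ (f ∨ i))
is always true.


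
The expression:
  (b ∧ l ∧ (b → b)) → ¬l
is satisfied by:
  {l: False, b: False}
  {b: True, l: False}
  {l: True, b: False}


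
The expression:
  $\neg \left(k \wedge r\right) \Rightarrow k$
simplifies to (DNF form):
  $k$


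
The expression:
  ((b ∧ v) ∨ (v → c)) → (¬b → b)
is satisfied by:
  {b: True, v: True, c: False}
  {b: True, v: False, c: False}
  {b: True, c: True, v: True}
  {b: True, c: True, v: False}
  {v: True, c: False, b: False}


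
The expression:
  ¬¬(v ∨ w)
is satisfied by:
  {v: True, w: True}
  {v: True, w: False}
  {w: True, v: False}


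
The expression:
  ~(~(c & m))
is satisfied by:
  {c: True, m: True}


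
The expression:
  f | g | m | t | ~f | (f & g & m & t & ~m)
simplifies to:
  True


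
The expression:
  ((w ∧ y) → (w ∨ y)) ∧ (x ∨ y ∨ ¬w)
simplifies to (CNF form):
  x ∨ y ∨ ¬w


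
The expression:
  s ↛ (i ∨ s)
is never true.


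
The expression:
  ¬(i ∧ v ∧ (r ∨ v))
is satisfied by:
  {v: False, i: False}
  {i: True, v: False}
  {v: True, i: False}


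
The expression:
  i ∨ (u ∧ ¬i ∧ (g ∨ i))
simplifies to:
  i ∨ (g ∧ u)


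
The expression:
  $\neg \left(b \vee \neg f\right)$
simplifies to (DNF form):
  $f \wedge \neg b$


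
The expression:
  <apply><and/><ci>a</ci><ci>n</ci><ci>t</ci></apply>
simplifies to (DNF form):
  <apply><and/><ci>a</ci><ci>n</ci><ci>t</ci></apply>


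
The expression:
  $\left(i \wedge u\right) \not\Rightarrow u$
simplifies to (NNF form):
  $\text{False}$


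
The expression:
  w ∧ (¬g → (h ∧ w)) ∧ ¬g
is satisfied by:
  {h: True, w: True, g: False}


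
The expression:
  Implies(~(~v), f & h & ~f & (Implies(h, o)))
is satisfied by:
  {v: False}


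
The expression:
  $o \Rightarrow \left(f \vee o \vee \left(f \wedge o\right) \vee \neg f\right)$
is always true.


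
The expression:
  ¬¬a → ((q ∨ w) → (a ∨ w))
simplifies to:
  True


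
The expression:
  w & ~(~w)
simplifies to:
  w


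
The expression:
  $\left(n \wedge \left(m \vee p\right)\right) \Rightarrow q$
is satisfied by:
  {q: True, m: False, p: False, n: False}
  {q: True, p: True, m: False, n: False}
  {q: True, m: True, p: False, n: False}
  {q: True, p: True, m: True, n: False}
  {q: False, m: False, p: False, n: False}
  {p: True, q: False, m: False, n: False}
  {m: True, q: False, p: False, n: False}
  {p: True, m: True, q: False, n: False}
  {n: True, q: True, m: False, p: False}
  {n: True, p: True, q: True, m: False}
  {n: True, q: True, m: True, p: False}
  {n: True, p: True, q: True, m: True}
  {n: True, q: False, m: False, p: False}


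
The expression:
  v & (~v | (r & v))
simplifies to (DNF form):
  r & v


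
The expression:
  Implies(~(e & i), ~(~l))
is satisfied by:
  {l: True, e: True, i: True}
  {l: True, e: True, i: False}
  {l: True, i: True, e: False}
  {l: True, i: False, e: False}
  {e: True, i: True, l: False}


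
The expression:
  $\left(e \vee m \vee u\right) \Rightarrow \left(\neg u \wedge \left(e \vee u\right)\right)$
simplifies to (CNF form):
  $\neg u \wedge \left(e \vee \neg m\right)$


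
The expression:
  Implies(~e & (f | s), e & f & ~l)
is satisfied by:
  {e: True, f: False, s: False}
  {e: True, s: True, f: False}
  {e: True, f: True, s: False}
  {e: True, s: True, f: True}
  {s: False, f: False, e: False}


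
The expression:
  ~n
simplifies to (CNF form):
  ~n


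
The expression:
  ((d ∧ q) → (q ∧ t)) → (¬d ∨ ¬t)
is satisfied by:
  {t: False, d: False}
  {d: True, t: False}
  {t: True, d: False}


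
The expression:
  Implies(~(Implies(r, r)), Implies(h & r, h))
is always true.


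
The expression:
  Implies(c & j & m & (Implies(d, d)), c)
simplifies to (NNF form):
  True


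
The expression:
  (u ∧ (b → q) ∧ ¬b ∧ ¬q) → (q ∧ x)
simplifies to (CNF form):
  b ∨ q ∨ ¬u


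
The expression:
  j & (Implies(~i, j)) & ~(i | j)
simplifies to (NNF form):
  False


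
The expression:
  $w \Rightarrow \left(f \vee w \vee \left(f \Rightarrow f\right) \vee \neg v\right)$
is always true.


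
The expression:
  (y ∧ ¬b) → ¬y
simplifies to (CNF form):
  b ∨ ¬y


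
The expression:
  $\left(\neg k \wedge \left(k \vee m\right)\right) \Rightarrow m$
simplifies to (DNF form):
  $\text{True}$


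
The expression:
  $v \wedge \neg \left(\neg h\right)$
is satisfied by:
  {h: True, v: True}


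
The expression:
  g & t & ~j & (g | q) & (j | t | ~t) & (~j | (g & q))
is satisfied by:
  {t: True, g: True, j: False}


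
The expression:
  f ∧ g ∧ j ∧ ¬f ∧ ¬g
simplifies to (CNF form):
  False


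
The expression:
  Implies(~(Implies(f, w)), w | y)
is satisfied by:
  {y: True, w: True, f: False}
  {y: True, w: False, f: False}
  {w: True, y: False, f: False}
  {y: False, w: False, f: False}
  {f: True, y: True, w: True}
  {f: True, y: True, w: False}
  {f: True, w: True, y: False}


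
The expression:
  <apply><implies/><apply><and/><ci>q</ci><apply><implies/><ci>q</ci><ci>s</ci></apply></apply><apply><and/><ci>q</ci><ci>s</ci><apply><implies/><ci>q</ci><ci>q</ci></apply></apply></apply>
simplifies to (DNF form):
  <true/>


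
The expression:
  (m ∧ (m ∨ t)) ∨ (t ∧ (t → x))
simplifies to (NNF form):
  m ∨ (t ∧ x)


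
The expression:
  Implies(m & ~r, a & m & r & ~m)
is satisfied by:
  {r: True, m: False}
  {m: False, r: False}
  {m: True, r: True}


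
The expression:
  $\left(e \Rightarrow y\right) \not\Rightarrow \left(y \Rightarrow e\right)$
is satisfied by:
  {y: True, e: False}


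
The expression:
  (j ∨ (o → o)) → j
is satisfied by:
  {j: True}


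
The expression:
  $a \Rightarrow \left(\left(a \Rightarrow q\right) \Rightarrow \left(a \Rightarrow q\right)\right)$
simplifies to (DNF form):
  $\text{True}$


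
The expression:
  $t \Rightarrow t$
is always true.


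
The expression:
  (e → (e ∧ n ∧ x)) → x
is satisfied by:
  {x: True, e: True}
  {x: True, e: False}
  {e: True, x: False}


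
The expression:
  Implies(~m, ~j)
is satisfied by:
  {m: True, j: False}
  {j: False, m: False}
  {j: True, m: True}


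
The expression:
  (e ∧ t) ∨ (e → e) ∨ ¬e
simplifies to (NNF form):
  True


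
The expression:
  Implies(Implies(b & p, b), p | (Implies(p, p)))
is always true.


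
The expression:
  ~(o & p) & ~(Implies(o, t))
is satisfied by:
  {o: True, p: False, t: False}


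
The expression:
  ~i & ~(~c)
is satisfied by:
  {c: True, i: False}


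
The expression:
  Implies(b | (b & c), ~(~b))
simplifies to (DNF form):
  True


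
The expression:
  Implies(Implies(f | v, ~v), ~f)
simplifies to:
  v | ~f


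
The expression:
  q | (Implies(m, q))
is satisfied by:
  {q: True, m: False}
  {m: False, q: False}
  {m: True, q: True}


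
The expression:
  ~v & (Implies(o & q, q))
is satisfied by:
  {v: False}


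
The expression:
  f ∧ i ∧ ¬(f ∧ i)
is never true.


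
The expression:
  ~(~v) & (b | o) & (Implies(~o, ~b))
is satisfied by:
  {o: True, v: True}


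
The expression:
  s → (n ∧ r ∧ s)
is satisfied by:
  {r: True, n: True, s: False}
  {r: True, n: False, s: False}
  {n: True, r: False, s: False}
  {r: False, n: False, s: False}
  {r: True, s: True, n: True}


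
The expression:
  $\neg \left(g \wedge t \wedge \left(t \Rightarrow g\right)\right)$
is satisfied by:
  {g: False, t: False}
  {t: True, g: False}
  {g: True, t: False}


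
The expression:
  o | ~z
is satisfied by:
  {o: True, z: False}
  {z: False, o: False}
  {z: True, o: True}


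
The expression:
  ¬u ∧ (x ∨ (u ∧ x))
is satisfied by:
  {x: True, u: False}


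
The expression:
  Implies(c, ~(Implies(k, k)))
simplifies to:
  ~c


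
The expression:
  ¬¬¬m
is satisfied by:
  {m: False}


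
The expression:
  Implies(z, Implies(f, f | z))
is always true.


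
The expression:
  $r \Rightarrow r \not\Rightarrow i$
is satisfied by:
  {i: False, r: False}
  {r: True, i: False}
  {i: True, r: False}


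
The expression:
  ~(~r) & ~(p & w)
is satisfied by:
  {r: True, p: False, w: False}
  {r: True, w: True, p: False}
  {r: True, p: True, w: False}


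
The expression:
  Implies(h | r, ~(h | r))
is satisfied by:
  {r: False, h: False}


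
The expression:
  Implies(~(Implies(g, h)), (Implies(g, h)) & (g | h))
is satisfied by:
  {h: True, g: False}
  {g: False, h: False}
  {g: True, h: True}


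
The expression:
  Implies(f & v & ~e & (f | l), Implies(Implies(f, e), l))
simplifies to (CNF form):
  True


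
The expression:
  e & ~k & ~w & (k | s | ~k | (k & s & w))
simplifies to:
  e & ~k & ~w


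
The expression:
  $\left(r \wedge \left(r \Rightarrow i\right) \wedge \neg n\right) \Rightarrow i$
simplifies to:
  $\text{True}$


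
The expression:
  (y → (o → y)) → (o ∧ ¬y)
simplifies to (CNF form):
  o ∧ ¬y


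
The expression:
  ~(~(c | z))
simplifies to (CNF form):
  c | z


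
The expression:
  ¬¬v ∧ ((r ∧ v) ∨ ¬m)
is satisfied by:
  {r: True, v: True, m: False}
  {v: True, m: False, r: False}
  {r: True, m: True, v: True}


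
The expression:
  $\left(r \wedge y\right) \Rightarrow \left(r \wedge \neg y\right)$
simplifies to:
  $\neg r \vee \neg y$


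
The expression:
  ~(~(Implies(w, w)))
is always true.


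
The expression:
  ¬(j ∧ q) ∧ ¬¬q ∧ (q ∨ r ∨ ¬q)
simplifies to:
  q ∧ ¬j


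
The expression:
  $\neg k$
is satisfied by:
  {k: False}


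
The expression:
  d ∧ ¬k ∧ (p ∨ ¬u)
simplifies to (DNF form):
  (d ∧ p ∧ ¬k) ∨ (d ∧ ¬k ∧ ¬u)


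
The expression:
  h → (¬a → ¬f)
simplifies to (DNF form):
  a ∨ ¬f ∨ ¬h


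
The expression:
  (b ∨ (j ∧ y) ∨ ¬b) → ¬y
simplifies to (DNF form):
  ¬y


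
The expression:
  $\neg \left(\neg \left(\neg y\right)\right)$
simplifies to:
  $\neg y$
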